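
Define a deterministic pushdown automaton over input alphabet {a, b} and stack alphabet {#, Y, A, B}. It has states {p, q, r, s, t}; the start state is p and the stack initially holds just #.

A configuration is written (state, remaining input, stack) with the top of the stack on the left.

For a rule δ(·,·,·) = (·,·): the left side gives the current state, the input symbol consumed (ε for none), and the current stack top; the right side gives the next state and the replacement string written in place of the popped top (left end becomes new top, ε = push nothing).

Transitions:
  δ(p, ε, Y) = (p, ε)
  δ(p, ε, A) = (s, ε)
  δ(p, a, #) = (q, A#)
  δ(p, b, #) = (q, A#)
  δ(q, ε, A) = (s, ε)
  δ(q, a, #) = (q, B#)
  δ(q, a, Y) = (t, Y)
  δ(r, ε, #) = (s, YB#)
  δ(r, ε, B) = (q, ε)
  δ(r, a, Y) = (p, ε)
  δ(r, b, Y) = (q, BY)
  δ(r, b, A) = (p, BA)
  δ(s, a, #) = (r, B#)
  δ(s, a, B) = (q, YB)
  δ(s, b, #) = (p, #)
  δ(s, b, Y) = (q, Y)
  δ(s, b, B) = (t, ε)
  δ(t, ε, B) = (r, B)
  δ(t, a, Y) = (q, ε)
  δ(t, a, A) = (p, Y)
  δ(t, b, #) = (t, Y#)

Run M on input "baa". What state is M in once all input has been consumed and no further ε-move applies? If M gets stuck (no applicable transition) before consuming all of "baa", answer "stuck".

q

(p, baa, #) ⊢ (q, aa, A#) ⊢ (s, aa, #) ⊢ (r, a, B#) ⊢ (q, a, #) ⊢ (q, ε, B#)
All input consumed; M is in state q.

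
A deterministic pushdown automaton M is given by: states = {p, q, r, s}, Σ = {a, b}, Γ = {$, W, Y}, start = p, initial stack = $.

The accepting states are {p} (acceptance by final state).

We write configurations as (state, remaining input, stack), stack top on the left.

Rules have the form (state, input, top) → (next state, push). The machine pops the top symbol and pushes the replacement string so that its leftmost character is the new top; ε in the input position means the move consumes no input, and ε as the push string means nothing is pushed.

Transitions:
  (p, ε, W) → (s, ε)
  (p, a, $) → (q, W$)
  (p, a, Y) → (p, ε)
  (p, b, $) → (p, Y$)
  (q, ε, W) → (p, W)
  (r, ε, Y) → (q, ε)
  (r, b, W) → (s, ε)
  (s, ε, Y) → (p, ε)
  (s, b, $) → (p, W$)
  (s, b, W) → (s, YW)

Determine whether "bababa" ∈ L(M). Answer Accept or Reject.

Accept

(p, bababa, $) ⊢ (p, ababa, Y$) ⊢ (p, baba, $) ⊢ (p, aba, Y$) ⊢ (p, ba, $) ⊢ (p, a, Y$) ⊢ (p, ε, $)
All input consumed; state p ∈ F.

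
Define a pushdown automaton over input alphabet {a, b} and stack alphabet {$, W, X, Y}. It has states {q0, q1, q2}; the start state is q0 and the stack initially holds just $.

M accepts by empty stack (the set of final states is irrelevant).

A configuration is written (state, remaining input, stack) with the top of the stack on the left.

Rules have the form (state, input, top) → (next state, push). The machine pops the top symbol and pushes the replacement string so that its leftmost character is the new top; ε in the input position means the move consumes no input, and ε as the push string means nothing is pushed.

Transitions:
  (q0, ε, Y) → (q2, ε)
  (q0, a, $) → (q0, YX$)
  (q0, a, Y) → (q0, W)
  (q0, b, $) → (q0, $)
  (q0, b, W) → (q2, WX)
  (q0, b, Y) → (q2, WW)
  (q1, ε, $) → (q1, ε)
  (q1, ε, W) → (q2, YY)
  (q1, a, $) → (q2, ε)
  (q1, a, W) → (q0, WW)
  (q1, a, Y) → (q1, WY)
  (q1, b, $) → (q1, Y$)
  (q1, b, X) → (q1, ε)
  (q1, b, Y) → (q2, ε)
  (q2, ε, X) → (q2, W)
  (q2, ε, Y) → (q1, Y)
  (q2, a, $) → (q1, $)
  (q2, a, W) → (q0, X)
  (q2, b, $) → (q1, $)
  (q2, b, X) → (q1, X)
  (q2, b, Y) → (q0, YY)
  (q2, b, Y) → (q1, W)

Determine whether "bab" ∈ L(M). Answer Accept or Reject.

Reject

No computation consumes all input and empties the stack.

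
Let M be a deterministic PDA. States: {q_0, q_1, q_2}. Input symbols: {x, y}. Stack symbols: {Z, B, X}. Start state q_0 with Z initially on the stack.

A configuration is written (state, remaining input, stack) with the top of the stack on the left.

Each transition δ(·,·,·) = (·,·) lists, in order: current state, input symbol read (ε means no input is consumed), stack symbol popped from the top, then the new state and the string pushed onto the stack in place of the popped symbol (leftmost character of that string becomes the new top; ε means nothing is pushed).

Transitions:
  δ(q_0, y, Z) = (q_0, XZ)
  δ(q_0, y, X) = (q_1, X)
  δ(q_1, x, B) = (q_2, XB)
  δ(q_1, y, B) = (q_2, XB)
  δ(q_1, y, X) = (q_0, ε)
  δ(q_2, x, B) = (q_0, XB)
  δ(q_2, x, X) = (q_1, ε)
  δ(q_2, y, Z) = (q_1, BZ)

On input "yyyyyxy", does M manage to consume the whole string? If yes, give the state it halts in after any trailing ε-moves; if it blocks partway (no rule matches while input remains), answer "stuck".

stuck

(q_0, yyyyyxy, Z)
  read y, top Z: go to q_0, push XZ → (q_0, yyyyxy, XZ)
  read y, top X: go to q_1, push X → (q_1, yyyxy, XZ)
  read y, top X: go to q_0, push ε → (q_0, yyxy, Z)
  read y, top Z: go to q_0, push XZ → (q_0, yxy, XZ)
  read y, top X: go to q_1, push X → (q_1, xy, XZ)
No transition for (q_1, x, top X); M blocks with input xy remaining.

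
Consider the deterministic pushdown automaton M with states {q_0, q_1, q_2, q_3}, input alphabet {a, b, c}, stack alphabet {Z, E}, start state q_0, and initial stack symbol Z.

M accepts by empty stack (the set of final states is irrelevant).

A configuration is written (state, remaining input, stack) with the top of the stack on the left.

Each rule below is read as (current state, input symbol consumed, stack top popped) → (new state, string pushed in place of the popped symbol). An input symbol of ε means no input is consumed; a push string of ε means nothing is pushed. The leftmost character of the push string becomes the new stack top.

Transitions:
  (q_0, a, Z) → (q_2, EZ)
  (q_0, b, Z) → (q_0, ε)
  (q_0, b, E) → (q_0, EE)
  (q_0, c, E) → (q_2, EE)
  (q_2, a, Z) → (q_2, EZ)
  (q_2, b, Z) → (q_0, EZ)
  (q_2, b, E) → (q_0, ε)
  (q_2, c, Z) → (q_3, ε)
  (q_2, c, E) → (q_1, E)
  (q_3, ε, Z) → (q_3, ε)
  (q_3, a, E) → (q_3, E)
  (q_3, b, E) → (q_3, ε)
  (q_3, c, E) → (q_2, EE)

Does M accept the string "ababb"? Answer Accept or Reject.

Accept

(q_0, ababb, Z)
  read a, top Z: go to q_2, push EZ → (q_2, babb, EZ)
  read b, top E: go to q_0, push ε → (q_0, abb, Z)
  read a, top Z: go to q_2, push EZ → (q_2, bb, EZ)
  read b, top E: go to q_0, push ε → (q_0, b, Z)
  read b, top Z: go to q_0, push ε → (q_0, ε, ε)
All input consumed and the stack is empty.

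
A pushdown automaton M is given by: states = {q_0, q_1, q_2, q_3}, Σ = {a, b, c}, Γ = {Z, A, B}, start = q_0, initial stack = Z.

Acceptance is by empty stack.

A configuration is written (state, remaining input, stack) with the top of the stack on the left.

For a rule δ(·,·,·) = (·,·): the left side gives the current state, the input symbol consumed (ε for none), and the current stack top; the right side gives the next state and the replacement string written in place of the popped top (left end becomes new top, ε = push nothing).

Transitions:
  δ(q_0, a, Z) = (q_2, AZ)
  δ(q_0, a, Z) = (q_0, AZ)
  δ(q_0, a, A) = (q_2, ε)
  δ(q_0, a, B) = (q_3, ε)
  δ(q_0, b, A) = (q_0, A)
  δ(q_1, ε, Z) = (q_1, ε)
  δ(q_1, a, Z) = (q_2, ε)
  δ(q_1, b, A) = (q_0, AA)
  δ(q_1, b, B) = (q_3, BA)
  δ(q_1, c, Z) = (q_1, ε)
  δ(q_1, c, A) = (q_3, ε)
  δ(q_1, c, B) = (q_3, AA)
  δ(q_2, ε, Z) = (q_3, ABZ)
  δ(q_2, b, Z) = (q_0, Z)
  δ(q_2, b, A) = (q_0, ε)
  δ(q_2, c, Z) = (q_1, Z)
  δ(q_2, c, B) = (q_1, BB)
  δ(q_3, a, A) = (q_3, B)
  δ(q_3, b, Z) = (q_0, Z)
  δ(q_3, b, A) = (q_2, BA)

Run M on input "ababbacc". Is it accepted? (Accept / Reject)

Accept

One accepting computation: (q_0, ababbacc, Z) ⊢ (q_2, babbacc, AZ) ⊢ (q_0, abbacc, Z) ⊢ (q_0, bbacc, AZ) ⊢ (q_0, bacc, AZ) ⊢ (q_0, acc, AZ) ⊢ (q_2, cc, Z) ⊢ (q_1, c, Z) ⊢ (q_1, ε, ε)
All input consumed and the stack is empty.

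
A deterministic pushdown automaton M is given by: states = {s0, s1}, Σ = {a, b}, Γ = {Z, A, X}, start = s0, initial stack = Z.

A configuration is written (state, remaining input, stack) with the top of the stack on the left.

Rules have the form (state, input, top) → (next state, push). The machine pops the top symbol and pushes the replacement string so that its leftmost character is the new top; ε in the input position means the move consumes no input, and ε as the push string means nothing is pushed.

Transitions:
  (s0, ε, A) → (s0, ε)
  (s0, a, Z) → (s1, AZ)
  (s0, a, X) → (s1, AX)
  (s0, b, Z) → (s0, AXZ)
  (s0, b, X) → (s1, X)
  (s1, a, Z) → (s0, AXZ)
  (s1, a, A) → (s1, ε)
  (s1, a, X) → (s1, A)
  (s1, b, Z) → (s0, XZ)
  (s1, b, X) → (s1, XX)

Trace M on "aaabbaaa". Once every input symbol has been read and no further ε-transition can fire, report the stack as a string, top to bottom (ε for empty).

AZ

(s0, aaabbaaa, Z)
  read a, top Z: go to s1, push AZ → (s1, aabbaaa, AZ)
  read a, top A: go to s1, push ε → (s1, abbaaa, Z)
  read a, top Z: go to s0, push AXZ → (s0, bbaaa, AXZ)
  ε-move, top A: go to s0, push ε → (s0, bbaaa, XZ)
  read b, top X: go to s1, push X → (s1, baaa, XZ)
  read b, top X: go to s1, push XX → (s1, aaa, XXZ)
  read a, top X: go to s1, push A → (s1, aa, AXZ)
  read a, top A: go to s1, push ε → (s1, a, XZ)
  read a, top X: go to s1, push A → (s1, ε, AZ)
All input consumed in state s1 with stack AZ.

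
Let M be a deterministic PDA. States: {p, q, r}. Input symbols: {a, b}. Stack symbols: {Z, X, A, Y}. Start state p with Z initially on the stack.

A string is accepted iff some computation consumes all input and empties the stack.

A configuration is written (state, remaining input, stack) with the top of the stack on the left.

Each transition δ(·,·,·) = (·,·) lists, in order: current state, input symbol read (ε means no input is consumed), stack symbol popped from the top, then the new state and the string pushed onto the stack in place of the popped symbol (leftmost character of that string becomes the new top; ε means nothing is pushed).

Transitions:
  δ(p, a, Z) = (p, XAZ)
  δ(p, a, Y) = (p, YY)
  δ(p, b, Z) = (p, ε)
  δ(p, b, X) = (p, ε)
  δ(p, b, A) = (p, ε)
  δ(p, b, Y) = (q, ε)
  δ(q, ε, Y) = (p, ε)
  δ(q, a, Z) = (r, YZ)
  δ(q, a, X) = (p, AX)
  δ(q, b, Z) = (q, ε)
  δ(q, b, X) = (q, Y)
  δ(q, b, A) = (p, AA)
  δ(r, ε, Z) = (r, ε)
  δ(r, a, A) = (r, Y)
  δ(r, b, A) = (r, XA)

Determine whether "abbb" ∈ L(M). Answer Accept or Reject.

Accept

(p, abbb, Z)
  read a, top Z: go to p, push XAZ → (p, bbb, XAZ)
  read b, top X: go to p, push ε → (p, bb, AZ)
  read b, top A: go to p, push ε → (p, b, Z)
  read b, top Z: go to p, push ε → (p, ε, ε)
All input consumed and the stack is empty.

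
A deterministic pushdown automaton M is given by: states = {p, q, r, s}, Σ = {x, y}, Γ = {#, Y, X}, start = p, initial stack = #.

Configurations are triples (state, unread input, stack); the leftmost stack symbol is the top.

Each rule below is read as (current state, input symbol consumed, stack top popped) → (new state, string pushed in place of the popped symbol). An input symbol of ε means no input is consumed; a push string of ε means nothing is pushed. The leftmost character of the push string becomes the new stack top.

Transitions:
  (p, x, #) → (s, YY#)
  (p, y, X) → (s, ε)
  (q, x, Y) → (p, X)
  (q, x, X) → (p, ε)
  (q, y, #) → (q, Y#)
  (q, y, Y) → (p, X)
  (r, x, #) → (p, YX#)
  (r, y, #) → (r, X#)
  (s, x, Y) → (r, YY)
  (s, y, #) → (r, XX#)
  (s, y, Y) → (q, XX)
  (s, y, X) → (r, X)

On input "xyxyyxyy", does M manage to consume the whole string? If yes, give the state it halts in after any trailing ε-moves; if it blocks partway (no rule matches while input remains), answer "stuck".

r

(p, xyxyyxyy, #)
  read x, top #: go to s, push YY# → (s, yxyyxyy, YY#)
  read y, top Y: go to q, push XX → (q, xyyxyy, XXY#)
  read x, top X: go to p, push ε → (p, yyxyy, XY#)
  read y, top X: go to s, push ε → (s, yxyy, Y#)
  read y, top Y: go to q, push XX → (q, xyy, XX#)
  read x, top X: go to p, push ε → (p, yy, X#)
  read y, top X: go to s, push ε → (s, y, #)
  read y, top #: go to r, push XX# → (r, ε, XX#)
All input consumed; M is in state r.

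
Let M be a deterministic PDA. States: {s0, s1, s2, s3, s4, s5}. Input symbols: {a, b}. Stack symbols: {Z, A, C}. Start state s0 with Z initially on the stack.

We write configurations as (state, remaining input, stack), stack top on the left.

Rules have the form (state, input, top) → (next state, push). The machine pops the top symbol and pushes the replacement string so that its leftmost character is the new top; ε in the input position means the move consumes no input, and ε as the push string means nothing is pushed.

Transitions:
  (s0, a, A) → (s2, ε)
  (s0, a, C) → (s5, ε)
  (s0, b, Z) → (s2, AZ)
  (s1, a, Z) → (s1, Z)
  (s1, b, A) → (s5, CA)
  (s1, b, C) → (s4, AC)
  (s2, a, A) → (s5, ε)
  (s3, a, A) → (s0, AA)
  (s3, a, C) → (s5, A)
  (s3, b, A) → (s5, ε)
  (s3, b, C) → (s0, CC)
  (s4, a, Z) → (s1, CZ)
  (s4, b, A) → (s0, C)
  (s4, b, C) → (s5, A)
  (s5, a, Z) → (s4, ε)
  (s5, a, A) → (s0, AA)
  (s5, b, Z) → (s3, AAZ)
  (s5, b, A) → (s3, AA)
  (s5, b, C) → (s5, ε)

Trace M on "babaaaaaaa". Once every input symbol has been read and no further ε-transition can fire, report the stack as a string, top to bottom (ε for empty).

(s0, babaaaaaaa, Z)
  read b, top Z: go to s2, push AZ → (s2, abaaaaaaa, AZ)
  read a, top A: go to s5, push ε → (s5, baaaaaaa, Z)
  read b, top Z: go to s3, push AAZ → (s3, aaaaaaa, AAZ)
  read a, top A: go to s0, push AA → (s0, aaaaaa, AAAZ)
  read a, top A: go to s2, push ε → (s2, aaaaa, AAZ)
  read a, top A: go to s5, push ε → (s5, aaaa, AZ)
  read a, top A: go to s0, push AA → (s0, aaa, AAZ)
  read a, top A: go to s2, push ε → (s2, aa, AZ)
  read a, top A: go to s5, push ε → (s5, a, Z)
  read a, top Z: go to s4, push ε → (s4, ε, ε)
All input consumed in state s4 with stack ε.

ε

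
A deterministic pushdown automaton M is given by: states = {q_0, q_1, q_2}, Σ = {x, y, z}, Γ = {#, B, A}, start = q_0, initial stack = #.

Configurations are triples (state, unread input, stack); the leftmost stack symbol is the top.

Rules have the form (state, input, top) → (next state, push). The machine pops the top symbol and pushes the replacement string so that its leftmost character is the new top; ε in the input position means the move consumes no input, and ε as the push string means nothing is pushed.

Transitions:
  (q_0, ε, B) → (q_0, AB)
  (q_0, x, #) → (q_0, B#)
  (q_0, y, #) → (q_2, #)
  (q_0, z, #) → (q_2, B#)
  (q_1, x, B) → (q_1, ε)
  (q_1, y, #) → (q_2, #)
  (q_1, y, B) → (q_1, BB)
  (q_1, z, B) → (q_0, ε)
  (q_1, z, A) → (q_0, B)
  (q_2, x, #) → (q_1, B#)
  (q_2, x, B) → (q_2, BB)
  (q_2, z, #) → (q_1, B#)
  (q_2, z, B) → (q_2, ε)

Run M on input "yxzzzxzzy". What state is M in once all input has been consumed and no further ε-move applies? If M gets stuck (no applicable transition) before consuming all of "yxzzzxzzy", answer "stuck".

stuck

(q_0, yxzzzxzzy, #) ⊢ (q_2, xzzzxzzy, #) ⊢ (q_1, zzzxzzy, B#) ⊢ (q_0, zzxzzy, #) ⊢ (q_2, zxzzy, B#) ⊢ (q_2, xzzy, #) ⊢ (q_1, zzy, B#) ⊢ (q_0, zy, #) ⊢ (q_2, y, B#)
No transition for (q_2, y, top B); M blocks with input y remaining.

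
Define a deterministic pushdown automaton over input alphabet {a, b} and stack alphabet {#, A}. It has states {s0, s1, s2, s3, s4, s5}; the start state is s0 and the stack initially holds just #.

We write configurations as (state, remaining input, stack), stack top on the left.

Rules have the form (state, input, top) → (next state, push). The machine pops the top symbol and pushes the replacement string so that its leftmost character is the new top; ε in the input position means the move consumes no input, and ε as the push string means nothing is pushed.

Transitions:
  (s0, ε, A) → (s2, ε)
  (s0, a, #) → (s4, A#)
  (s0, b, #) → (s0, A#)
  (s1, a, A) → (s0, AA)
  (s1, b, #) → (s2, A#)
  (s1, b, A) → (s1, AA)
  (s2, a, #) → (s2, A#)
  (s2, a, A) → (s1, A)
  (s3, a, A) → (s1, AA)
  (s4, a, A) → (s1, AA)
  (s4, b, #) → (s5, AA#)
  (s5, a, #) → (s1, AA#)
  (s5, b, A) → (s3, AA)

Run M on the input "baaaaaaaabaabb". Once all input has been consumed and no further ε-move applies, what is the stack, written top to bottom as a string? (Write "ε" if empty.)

AAAA#

(s0, baaaaaaaabaabb, #)
  read b, top #: go to s0, push A# → (s0, aaaaaaaabaabb, A#)
  ε-move, top A: go to s2, push ε → (s2, aaaaaaaabaabb, #)
  read a, top #: go to s2, push A# → (s2, aaaaaaabaabb, A#)
  read a, top A: go to s1, push A → (s1, aaaaaabaabb, A#)
  read a, top A: go to s0, push AA → (s0, aaaaabaabb, AA#)
  ε-move, top A: go to s2, push ε → (s2, aaaaabaabb, A#)
  read a, top A: go to s1, push A → (s1, aaaabaabb, A#)
  read a, top A: go to s0, push AA → (s0, aaabaabb, AA#)
  ε-move, top A: go to s2, push ε → (s2, aaabaabb, A#)
  read a, top A: go to s1, push A → (s1, aabaabb, A#)
  read a, top A: go to s0, push AA → (s0, abaabb, AA#)
  ε-move, top A: go to s2, push ε → (s2, abaabb, A#)
  read a, top A: go to s1, push A → (s1, baabb, A#)
  read b, top A: go to s1, push AA → (s1, aabb, AA#)
  read a, top A: go to s0, push AA → (s0, abb, AAA#)
  ε-move, top A: go to s2, push ε → (s2, abb, AA#)
  read a, top A: go to s1, push A → (s1, bb, AA#)
  read b, top A: go to s1, push AA → (s1, b, AAA#)
  read b, top A: go to s1, push AA → (s1, ε, AAAA#)
All input consumed in state s1 with stack AAAA#.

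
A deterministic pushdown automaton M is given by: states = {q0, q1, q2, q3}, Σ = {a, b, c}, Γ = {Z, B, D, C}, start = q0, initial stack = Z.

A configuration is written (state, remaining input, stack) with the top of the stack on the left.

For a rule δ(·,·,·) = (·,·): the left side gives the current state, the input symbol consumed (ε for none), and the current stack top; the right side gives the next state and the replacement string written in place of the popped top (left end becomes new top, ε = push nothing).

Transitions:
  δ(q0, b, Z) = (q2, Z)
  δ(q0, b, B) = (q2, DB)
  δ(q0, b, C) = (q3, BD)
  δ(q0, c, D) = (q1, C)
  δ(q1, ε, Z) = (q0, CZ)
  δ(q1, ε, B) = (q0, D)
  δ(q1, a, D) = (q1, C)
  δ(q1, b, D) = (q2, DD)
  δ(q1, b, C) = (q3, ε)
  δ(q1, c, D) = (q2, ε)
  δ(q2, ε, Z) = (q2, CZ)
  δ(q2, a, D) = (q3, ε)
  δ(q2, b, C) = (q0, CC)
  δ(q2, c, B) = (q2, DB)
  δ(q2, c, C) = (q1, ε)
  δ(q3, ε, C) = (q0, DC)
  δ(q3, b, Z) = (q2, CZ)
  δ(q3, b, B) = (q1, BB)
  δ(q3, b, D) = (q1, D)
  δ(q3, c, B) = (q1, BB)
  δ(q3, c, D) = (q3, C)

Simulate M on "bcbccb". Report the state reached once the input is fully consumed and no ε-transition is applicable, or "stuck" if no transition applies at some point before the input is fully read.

(q0, bcbccb, Z) ⊢ (q2, cbccb, Z) ⊢ (q2, cbccb, CZ) ⊢ (q1, bccb, Z) ⊢ (q0, bccb, CZ) ⊢ (q3, ccb, BDZ) ⊢ (q1, cb, BBDZ) ⊢ (q0, cb, DBDZ) ⊢ (q1, b, CBDZ) ⊢ (q3, ε, BDZ)
All input consumed; M is in state q3.

q3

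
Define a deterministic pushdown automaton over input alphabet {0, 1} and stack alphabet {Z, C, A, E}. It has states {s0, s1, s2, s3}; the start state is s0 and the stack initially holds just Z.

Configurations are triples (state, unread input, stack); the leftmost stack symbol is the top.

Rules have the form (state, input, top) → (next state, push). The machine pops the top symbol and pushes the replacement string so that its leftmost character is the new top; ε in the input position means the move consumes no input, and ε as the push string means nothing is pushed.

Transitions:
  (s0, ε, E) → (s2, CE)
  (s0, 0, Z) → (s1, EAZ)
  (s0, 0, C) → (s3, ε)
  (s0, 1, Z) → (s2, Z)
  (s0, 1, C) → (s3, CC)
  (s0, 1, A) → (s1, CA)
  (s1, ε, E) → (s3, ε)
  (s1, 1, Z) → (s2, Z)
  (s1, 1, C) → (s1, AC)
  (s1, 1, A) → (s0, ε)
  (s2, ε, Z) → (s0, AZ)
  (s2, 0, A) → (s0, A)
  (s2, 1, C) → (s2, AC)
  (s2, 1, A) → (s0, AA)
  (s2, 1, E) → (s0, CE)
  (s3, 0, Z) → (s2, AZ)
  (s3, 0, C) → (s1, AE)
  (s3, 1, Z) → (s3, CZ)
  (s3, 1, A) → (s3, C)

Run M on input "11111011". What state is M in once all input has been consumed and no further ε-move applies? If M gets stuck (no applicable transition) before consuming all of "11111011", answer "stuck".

s2

(s0, 11111011, Z) ⊢ (s2, 1111011, Z) ⊢ (s0, 1111011, AZ) ⊢ (s1, 111011, CAZ) ⊢ (s1, 11011, ACAZ) ⊢ (s0, 1011, CAZ) ⊢ (s3, 011, CCAZ) ⊢ (s1, 11, AECAZ) ⊢ (s0, 1, ECAZ) ⊢ (s2, 1, CECAZ) ⊢ (s2, ε, ACECAZ)
All input consumed; M is in state s2.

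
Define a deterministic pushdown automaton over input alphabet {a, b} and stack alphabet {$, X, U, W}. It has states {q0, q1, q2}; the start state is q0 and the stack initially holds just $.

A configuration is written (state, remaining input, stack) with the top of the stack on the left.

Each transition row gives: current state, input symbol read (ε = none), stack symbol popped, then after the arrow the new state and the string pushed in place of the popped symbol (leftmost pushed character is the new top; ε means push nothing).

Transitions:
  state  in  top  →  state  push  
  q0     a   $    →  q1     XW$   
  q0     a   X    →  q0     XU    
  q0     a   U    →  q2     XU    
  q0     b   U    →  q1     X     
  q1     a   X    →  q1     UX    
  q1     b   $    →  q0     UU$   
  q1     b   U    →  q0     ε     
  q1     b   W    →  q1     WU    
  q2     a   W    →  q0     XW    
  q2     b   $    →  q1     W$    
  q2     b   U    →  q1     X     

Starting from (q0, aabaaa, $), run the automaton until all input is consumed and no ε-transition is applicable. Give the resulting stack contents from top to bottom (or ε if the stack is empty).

(q0, aabaaa, $)
  read a, top $: go to q1, push XW$ → (q1, abaaa, XW$)
  read a, top X: go to q1, push UX → (q1, baaa, UXW$)
  read b, top U: go to q0, push ε → (q0, aaa, XW$)
  read a, top X: go to q0, push XU → (q0, aa, XUW$)
  read a, top X: go to q0, push XU → (q0, a, XUUW$)
  read a, top X: go to q0, push XU → (q0, ε, XUUUW$)
All input consumed in state q0 with stack XUUUW$.

XUUUW$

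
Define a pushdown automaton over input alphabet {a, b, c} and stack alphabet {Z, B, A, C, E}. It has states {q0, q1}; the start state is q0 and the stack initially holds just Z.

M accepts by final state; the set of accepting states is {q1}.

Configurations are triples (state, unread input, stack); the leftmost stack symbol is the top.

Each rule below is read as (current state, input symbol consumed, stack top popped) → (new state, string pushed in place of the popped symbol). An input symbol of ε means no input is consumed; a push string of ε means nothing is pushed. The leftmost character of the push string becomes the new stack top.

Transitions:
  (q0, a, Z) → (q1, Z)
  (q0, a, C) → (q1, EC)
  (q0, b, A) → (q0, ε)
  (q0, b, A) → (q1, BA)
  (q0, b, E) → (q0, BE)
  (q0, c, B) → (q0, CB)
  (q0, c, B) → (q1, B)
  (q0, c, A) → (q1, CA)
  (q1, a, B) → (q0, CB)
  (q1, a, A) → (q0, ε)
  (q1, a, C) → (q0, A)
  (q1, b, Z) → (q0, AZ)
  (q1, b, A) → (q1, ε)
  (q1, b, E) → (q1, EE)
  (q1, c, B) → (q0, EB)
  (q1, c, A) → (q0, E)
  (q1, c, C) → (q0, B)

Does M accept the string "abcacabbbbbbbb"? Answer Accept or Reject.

Reject

No computation consumes all input and reaches a final state.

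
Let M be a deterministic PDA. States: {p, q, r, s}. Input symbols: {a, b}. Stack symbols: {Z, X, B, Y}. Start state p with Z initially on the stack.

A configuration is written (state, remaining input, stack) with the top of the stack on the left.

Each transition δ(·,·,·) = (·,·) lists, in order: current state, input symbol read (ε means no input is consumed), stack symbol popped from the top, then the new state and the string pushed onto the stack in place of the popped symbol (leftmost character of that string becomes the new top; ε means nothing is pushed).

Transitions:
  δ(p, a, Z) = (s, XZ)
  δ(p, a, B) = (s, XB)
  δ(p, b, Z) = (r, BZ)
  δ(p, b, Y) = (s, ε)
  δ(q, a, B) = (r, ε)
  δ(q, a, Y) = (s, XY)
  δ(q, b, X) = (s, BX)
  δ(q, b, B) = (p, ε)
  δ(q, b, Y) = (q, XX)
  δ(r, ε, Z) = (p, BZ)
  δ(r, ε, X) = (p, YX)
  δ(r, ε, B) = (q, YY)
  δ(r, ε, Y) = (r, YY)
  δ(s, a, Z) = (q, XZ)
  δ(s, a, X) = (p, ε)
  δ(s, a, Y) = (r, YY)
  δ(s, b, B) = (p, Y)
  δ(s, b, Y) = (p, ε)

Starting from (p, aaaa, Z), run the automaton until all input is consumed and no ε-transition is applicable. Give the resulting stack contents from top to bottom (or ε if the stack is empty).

(p, aaaa, Z) ⊢ (s, aaa, XZ) ⊢ (p, aa, Z) ⊢ (s, a, XZ) ⊢ (p, ε, Z)
All input consumed in state p with stack Z.

Z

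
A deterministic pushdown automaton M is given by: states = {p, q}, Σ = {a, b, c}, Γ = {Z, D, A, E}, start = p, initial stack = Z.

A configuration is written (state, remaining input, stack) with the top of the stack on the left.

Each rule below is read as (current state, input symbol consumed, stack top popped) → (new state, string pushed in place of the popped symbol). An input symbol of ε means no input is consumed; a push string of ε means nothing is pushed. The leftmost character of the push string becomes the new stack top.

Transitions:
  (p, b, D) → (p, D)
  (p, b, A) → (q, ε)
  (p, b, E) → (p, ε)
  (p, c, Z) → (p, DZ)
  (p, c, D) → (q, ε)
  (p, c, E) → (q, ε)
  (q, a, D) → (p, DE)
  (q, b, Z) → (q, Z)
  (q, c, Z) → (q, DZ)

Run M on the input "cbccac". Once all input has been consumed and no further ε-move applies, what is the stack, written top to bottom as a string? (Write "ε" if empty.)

EZ

(p, cbccac, Z)
  read c, top Z: go to p, push DZ → (p, bccac, DZ)
  read b, top D: go to p, push D → (p, ccac, DZ)
  read c, top D: go to q, push ε → (q, cac, Z)
  read c, top Z: go to q, push DZ → (q, ac, DZ)
  read a, top D: go to p, push DE → (p, c, DEZ)
  read c, top D: go to q, push ε → (q, ε, EZ)
All input consumed in state q with stack EZ.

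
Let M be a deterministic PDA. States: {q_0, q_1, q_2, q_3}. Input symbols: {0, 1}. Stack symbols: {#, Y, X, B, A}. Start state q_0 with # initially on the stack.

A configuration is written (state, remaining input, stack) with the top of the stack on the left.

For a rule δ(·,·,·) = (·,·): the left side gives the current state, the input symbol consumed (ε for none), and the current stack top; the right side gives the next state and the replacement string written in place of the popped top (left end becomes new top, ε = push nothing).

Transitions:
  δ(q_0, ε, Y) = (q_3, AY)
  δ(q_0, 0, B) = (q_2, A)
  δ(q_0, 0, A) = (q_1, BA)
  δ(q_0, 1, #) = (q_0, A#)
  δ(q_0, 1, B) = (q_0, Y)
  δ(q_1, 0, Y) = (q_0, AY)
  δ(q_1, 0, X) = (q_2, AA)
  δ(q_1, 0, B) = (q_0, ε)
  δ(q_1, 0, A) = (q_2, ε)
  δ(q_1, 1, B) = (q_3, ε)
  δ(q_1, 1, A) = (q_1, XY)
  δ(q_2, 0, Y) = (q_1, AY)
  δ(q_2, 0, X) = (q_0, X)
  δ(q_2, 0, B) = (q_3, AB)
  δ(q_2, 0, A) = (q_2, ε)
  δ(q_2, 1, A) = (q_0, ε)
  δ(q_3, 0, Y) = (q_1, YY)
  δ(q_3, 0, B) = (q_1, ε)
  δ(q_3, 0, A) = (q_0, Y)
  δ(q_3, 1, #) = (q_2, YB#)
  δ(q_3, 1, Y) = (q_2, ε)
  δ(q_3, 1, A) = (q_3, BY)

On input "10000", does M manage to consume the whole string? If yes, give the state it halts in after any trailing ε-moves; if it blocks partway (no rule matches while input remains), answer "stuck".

(q_0, 10000, #) ⊢ (q_0, 0000, A#) ⊢ (q_1, 000, BA#) ⊢ (q_0, 00, A#) ⊢ (q_1, 0, BA#) ⊢ (q_0, ε, A#)
All input consumed; M is in state q_0.

q_0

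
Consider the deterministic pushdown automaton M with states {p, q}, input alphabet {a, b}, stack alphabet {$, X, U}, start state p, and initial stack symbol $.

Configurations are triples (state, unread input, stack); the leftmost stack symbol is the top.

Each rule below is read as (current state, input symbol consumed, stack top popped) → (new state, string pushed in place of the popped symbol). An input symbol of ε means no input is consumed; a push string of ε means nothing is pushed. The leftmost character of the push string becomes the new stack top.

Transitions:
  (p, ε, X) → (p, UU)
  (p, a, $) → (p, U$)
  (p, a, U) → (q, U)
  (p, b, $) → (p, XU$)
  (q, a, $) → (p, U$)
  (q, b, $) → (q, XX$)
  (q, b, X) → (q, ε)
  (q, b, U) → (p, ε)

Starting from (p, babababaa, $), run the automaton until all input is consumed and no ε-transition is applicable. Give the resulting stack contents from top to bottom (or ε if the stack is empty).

U$

(p, babababaa, $)
  read b, top $: go to p, push XU$ → (p, abababaa, XU$)
  ε-move, top X: go to p, push UU → (p, abababaa, UUU$)
  read a, top U: go to q, push U → (q, bababaa, UUU$)
  read b, top U: go to p, push ε → (p, ababaa, UU$)
  read a, top U: go to q, push U → (q, babaa, UU$)
  read b, top U: go to p, push ε → (p, abaa, U$)
  read a, top U: go to q, push U → (q, baa, U$)
  read b, top U: go to p, push ε → (p, aa, $)
  read a, top $: go to p, push U$ → (p, a, U$)
  read a, top U: go to q, push U → (q, ε, U$)
All input consumed in state q with stack U$.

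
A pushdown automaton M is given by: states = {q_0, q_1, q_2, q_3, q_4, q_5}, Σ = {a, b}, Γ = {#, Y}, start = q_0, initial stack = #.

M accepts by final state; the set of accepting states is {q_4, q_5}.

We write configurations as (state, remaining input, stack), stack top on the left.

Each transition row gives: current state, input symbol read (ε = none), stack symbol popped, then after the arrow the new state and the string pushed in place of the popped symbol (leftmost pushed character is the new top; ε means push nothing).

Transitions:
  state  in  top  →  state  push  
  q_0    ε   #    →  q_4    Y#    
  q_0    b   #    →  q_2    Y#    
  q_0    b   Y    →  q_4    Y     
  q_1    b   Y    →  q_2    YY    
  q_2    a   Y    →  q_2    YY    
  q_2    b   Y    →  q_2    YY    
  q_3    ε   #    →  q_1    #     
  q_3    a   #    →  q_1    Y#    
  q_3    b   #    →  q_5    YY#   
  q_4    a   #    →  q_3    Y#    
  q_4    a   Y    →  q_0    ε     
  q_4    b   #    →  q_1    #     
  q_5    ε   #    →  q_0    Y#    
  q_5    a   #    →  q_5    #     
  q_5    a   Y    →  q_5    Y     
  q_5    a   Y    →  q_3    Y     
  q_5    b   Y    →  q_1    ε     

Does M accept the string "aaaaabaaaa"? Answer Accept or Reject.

No computation consumes all input and reaches a final state.

Reject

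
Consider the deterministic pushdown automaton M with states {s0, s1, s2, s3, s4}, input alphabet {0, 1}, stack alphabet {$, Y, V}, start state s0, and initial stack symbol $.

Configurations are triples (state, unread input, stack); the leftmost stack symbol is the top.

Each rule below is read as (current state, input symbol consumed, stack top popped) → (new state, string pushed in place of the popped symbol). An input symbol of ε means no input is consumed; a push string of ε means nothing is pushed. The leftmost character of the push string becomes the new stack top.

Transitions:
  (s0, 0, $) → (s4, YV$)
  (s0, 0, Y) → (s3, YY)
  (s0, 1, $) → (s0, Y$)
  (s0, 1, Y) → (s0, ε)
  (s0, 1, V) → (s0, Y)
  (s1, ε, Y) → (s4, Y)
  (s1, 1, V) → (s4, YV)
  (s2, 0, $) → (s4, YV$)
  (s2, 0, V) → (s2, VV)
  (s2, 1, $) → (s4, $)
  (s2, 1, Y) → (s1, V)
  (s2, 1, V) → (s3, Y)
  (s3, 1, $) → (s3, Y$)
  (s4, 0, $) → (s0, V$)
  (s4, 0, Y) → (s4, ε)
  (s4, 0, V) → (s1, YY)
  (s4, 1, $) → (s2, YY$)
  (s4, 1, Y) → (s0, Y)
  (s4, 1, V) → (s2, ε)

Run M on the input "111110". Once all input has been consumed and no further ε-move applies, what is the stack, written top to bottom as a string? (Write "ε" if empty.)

(s0, 111110, $) ⊢ (s0, 11110, Y$) ⊢ (s0, 1110, $) ⊢ (s0, 110, Y$) ⊢ (s0, 10, $) ⊢ (s0, 0, Y$) ⊢ (s3, ε, YY$)
All input consumed in state s3 with stack YY$.

YY$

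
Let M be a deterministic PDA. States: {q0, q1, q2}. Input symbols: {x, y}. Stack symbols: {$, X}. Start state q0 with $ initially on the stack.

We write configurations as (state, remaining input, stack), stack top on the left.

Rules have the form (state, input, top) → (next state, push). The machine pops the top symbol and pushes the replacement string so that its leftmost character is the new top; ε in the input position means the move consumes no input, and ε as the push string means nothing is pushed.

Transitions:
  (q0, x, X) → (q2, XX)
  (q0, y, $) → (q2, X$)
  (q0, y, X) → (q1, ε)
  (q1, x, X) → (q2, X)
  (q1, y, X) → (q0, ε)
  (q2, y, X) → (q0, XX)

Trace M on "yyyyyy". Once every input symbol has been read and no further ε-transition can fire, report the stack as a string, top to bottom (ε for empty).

(q0, yyyyyy, $) ⊢ (q2, yyyyy, X$) ⊢ (q0, yyyy, XX$) ⊢ (q1, yyy, X$) ⊢ (q0, yy, $) ⊢ (q2, y, X$) ⊢ (q0, ε, XX$)
All input consumed in state q0 with stack XX$.

XX$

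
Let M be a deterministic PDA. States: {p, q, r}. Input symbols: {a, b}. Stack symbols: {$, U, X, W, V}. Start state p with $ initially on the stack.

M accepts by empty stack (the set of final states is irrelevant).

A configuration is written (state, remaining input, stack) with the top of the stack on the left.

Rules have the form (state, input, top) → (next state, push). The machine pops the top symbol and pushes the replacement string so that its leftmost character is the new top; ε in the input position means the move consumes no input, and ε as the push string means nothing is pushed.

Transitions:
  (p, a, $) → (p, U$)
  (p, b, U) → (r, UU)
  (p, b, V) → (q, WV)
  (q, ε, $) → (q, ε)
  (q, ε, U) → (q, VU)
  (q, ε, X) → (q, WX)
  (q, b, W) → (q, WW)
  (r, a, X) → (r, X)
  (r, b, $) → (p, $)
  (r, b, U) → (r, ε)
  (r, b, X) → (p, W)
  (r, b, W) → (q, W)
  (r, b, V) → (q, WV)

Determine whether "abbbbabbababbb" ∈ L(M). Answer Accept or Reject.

(p, abbbbabbababbb, $)
  read a, top $: go to p, push U$ → (p, bbbbabbababbb, U$)
  read b, top U: go to r, push UU → (r, bbbabbababbb, UU$)
  read b, top U: go to r, push ε → (r, bbabbababbb, U$)
  read b, top U: go to r, push ε → (r, babbababbb, $)
  read b, top $: go to p, push $ → (p, abbababbb, $)
  read a, top $: go to p, push U$ → (p, bbababbb, U$)
  read b, top U: go to r, push UU → (r, bababbb, UU$)
  read b, top U: go to r, push ε → (r, ababbb, U$)
No transition applies at (r, ababbb, U$); input not fully consumed.

Reject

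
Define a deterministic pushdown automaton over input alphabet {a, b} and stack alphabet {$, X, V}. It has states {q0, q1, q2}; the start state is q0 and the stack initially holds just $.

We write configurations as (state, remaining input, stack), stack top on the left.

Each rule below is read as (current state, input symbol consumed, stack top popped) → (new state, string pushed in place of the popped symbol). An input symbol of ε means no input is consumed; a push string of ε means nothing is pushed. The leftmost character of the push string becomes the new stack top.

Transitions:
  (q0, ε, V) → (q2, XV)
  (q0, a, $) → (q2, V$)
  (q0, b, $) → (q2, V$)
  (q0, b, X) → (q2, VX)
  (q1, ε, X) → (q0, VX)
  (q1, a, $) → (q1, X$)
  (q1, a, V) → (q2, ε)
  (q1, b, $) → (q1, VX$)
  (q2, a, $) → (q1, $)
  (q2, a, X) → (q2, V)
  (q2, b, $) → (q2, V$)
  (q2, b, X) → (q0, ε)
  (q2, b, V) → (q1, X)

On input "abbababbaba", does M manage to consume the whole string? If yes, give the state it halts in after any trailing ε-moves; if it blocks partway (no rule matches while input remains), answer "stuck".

q2

(q0, abbababbaba, $) ⊢ (q2, bbababbaba, V$) ⊢ (q1, bababbaba, X$) ⊢ (q0, bababbaba, VX$) ⊢ (q2, bababbaba, XVX$) ⊢ (q0, ababbaba, VX$) ⊢ (q2, ababbaba, XVX$) ⊢ (q2, babbaba, VVX$) ⊢ (q1, abbaba, XVX$) ⊢ (q0, abbaba, VXVX$) ⊢ (q2, abbaba, XVXVX$) ⊢ (q2, bbaba, VVXVX$) ⊢ (q1, baba, XVXVX$) ⊢ (q0, baba, VXVXVX$) ⊢ (q2, baba, XVXVXVX$) ⊢ (q0, aba, VXVXVX$) ⊢ (q2, aba, XVXVXVX$) ⊢ (q2, ba, VVXVXVX$) ⊢ (q1, a, XVXVXVX$) ⊢ (q0, a, VXVXVXVX$) ⊢ (q2, a, XVXVXVXVX$) ⊢ (q2, ε, VVXVXVXVX$)
All input consumed; M is in state q2.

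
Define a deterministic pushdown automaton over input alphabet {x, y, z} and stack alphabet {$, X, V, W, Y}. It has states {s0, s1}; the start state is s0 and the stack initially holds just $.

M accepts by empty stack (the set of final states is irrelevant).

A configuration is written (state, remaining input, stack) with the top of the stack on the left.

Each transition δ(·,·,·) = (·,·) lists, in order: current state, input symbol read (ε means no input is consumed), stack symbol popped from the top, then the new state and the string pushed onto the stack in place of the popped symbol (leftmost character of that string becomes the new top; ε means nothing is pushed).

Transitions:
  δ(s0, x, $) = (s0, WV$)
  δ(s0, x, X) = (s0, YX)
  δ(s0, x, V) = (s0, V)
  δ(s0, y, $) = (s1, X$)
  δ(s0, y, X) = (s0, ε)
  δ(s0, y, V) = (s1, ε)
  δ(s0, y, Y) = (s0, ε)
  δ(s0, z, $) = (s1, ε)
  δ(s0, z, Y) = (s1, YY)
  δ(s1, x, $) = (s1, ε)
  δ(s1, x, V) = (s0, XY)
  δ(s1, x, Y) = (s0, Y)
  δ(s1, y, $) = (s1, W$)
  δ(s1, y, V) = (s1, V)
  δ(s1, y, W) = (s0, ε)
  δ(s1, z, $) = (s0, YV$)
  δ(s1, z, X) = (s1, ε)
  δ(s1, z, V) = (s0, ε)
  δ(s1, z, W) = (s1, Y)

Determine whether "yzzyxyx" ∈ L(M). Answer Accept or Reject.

(s0, yzzyxyx, $)
  read y, top $: go to s1, push X$ → (s1, zzyxyx, X$)
  read z, top X: go to s1, push ε → (s1, zyxyx, $)
  read z, top $: go to s0, push YV$ → (s0, yxyx, YV$)
  read y, top Y: go to s0, push ε → (s0, xyx, V$)
  read x, top V: go to s0, push V → (s0, yx, V$)
  read y, top V: go to s1, push ε → (s1, x, $)
  read x, top $: go to s1, push ε → (s1, ε, ε)
All input consumed and the stack is empty.

Accept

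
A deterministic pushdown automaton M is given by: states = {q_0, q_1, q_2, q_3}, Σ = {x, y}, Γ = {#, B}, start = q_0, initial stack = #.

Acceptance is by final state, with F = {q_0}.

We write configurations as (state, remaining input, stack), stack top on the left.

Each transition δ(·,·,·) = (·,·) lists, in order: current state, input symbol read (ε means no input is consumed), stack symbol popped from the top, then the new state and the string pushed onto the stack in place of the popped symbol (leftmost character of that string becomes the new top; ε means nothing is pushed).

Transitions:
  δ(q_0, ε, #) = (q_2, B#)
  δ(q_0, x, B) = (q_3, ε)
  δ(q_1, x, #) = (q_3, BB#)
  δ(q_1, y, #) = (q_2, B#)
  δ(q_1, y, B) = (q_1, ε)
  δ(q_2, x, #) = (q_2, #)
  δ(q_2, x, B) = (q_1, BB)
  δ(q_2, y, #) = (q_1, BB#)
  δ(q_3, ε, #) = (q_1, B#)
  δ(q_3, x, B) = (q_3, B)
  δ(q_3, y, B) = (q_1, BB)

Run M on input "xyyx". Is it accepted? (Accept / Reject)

(q_0, xyyx, #)
  ε-move, top #: go to q_2, push B# → (q_2, xyyx, B#)
  read x, top B: go to q_1, push BB → (q_1, yyx, BB#)
  read y, top B: go to q_1, push ε → (q_1, yx, B#)
  read y, top B: go to q_1, push ε → (q_1, x, #)
  read x, top #: go to q_3, push BB# → (q_3, ε, BB#)
All input consumed; state q_3 ∉ F and no further ε-move applies.

Reject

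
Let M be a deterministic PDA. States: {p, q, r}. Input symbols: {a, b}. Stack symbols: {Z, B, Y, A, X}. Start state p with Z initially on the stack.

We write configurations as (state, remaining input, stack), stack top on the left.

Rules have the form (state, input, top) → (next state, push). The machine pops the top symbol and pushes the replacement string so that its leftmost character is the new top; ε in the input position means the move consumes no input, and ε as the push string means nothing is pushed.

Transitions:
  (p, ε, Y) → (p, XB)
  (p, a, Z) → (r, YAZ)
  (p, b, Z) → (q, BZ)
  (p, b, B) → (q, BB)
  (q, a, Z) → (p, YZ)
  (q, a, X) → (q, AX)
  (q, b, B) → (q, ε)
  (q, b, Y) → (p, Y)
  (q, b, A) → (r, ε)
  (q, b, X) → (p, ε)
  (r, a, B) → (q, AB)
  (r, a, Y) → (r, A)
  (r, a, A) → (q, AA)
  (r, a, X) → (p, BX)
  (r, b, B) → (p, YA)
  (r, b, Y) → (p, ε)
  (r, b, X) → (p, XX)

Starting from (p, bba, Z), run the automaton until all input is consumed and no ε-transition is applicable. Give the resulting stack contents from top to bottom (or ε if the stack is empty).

(p, bba, Z)
  read b, top Z: go to q, push BZ → (q, ba, BZ)
  read b, top B: go to q, push ε → (q, a, Z)
  read a, top Z: go to p, push YZ → (p, ε, YZ)
  ε-move, top Y: go to p, push XB → (p, ε, XBZ)
All input consumed in state p with stack XBZ.

XBZ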